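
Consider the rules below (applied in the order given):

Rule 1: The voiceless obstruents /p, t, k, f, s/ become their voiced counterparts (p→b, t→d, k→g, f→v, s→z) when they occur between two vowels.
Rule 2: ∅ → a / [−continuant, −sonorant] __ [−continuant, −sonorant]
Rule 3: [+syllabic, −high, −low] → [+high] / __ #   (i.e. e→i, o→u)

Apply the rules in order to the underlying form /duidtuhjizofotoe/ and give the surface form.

duidatuhjizovodoi

Rule 1 (intervocalic voicing): /f/ is a voiceless obstruent between vowels /o/ and /o/, so it voices to [v]. /t/ is a voiceless obstruent between vowels /o/ and /o/, so it voices to [d]. /duidtuhjizofotoe/ → duidtuhjizovodoe.
Rule 2 (stop-cluster a-epenthesis): /d/ and /t/ form a stop–stop cluster, so [a] is inserted between them. /duidtuhjizovodoe/ → duidatuhjizovodoe.
Rule 3 (final vowel raising): /e/ is a mid vowel in word-final position, so it raises to [i]. /duidatuhjizovodoe/ → duidatuhjizovodoi.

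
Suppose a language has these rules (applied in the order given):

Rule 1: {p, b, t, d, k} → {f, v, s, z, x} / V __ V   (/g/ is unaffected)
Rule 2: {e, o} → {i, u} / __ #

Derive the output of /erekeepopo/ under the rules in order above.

erexeefofu

Rule 1 (intervocalic spirantization): /k/ is a stop between vowels /e/ and /e/, so it spirantizes to the fricative [x]. /p/ is a stop between vowels /e/ and /o/, so it spirantizes to the fricative [f]. /p/ is a stop between vowels /o/ and /o/, so it spirantizes to the fricative [f]. /erekeepopo/ → erexeefofo.
Rule 2 (final vowel raising): /o/ is a mid vowel in word-final position, so it raises to [u]. /erexeefofo/ → erexeefofu.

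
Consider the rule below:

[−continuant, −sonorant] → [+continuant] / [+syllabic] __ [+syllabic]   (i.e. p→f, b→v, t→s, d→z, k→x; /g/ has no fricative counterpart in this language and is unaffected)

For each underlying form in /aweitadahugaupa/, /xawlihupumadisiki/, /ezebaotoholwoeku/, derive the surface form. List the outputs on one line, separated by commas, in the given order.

aweisazahugaufa, xawlihufumazisixi, ezevaosoholwoexu

/aweitadahugaupa/: /t/ is a stop between vowels /i/ and /a/, so it spirantizes to the fricative [s]. /d/ is a stop between vowels /a/ and /a/, so it spirantizes to the fricative [z]. /p/ is a stop between vowels /u/ and /a/, so it spirantizes to the fricative [f]. → [aweisazahugaufa].
/xawlihupumadisiki/: /p/ is a stop between vowels /u/ and /u/, so it spirantizes to the fricative [f]. /d/ is a stop between vowels /a/ and /i/, so it spirantizes to the fricative [z]. /k/ is a stop between vowels /i/ and /i/, so it spirantizes to the fricative [x]. → [xawlihufumazisixi].
/ezebaotoholwoeku/: /b/ is a stop between vowels /e/ and /a/, so it spirantizes to the fricative [v]. /t/ is a stop between vowels /o/ and /o/, so it spirantizes to the fricative [s]. /k/ is a stop between vowels /e/ and /u/, so it spirantizes to the fricative [x]. → [ezevaosoholwoexu].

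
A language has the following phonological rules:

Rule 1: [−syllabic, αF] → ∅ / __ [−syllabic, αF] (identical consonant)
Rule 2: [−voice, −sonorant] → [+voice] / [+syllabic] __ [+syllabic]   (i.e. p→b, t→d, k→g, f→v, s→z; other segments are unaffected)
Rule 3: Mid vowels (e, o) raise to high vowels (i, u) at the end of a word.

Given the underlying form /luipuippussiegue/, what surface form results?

Rule 1 (degemination): /pp/ is a geminate; the first /p/ deletes. /ss/ is a geminate; the first /s/ deletes. /luipuippussiegue/ → luipuipusiegue.
Rule 2 (intervocalic voicing): /p/ is a voiceless obstruent between vowels /i/ and /u/, so it voices to [b]. /p/ is a voiceless obstruent between vowels /i/ and /u/, so it voices to [b]. /s/ is a voiceless obstruent between vowels /u/ and /i/, so it voices to [z]. /luipuipusiegue/ → luibuibuziegue.
Rule 3 (final vowel raising): /e/ is a mid vowel in word-final position, so it raises to [i]. /luibuibuziegue/ → luibuibuziegui.

luibuibuziegui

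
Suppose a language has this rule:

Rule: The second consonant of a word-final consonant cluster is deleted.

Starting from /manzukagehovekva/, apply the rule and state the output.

manzukagehovekva

No segment of /manzukagehovekva/ meets the structural description of the rule, so the form surfaces unchanged.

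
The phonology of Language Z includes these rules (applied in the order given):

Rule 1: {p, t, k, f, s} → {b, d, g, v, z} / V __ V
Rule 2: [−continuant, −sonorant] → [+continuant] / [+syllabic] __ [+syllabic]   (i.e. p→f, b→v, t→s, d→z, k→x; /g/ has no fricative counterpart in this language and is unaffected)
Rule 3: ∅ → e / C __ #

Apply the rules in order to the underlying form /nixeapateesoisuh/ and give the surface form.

nixeavazeezoizuhe

Rule 1 (intervocalic voicing): /p/ is a voiceless obstruent between vowels /a/ and /a/, so it voices to [b]. /t/ is a voiceless obstruent between vowels /a/ and /e/, so it voices to [d]. /s/ is a voiceless obstruent between vowels /e/ and /o/, so it voices to [z]. /s/ is a voiceless obstruent between vowels /i/ and /u/, so it voices to [z]. /nixeapateesoisuh/ → nixeabadeezoizuh.
Rule 2 (intervocalic spirantization): /b/ is a stop between vowels /a/ and /a/, so it spirantizes to the fricative [v]. /d/ is a stop between vowels /a/ and /e/, so it spirantizes to the fricative [z]. /nixeabadeezoizuh/ → nixeavazeezoizuh.
Rule 3 (final e-epenthesis): the form ends in the consonant /h/, so [e] is inserted word-finally. /nixeavazeezoizuh/ → nixeavazeezoizuhe.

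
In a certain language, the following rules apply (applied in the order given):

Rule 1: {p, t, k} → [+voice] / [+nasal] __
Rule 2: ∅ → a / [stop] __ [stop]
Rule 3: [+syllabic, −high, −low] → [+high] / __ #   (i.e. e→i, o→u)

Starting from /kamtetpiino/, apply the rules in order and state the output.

kamdetapiinu

Rule 1 (post-nasal voicing): /t/ is a voiceless stop immediately after the nasal /m/, so it voices to [d]. /kamtetpiino/ → kamdetpiino.
Rule 2 (stop-cluster a-epenthesis): /t/ and /p/ form a stop–stop cluster, so [a] is inserted between them. /kamdetpiino/ → kamdetapiino.
Rule 3 (final vowel raising): /o/ is a mid vowel in word-final position, so it raises to [u]. /kamdetapiino/ → kamdetapiinu.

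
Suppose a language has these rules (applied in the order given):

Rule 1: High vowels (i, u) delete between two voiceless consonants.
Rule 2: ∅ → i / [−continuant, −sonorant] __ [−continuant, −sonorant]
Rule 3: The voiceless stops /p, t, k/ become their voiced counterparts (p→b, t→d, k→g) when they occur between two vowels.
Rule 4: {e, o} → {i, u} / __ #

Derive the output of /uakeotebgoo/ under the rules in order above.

uageodebigou

Rule 1 (high vowel syncope): no segment meets the environment; /uakeotebgoo/ is unchanged.
Rule 2 (stop-cluster i-epenthesis): /b/ and /g/ form a stop–stop cluster, so [i] is inserted between them. /uakeotebgoo/ → uakeotebigoo.
Rule 3 (intervocalic voicing): /k/ is a voiceless stop between vowels /a/ and /e/, so it voices to [g]. /t/ is a voiceless stop between vowels /o/ and /e/, so it voices to [d]. /uakeotebigoo/ → uageodebigoo.
Rule 4 (final vowel raising): /o/ is a mid vowel in word-final position, so it raises to [u]. /uageodebigoo/ → uageodebigou.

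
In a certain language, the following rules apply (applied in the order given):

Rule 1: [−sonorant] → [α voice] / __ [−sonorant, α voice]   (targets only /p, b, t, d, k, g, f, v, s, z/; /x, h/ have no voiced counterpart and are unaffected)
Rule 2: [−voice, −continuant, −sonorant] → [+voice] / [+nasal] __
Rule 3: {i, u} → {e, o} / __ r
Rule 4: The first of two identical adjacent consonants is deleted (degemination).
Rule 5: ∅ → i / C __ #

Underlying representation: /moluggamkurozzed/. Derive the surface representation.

Rule 1 (regressive voicing assimilation): no segment meets the environment; /moluggamkurozzed/ is unchanged.
Rule 2 (post-nasal voicing): /k/ is a voiceless stop immediately after the nasal /m/, so it voices to [g]. /moluggamkurozzed/ → moluggamgurozzed.
Rule 3 (pre-rhotic lowering): /u/ is a high vowel immediately before /r/, so it lowers to [o]. /moluggamgurozzed/ → moluggamgorozzed.
Rule 4 (degemination): /gg/ is a geminate; the first /g/ deletes. /zz/ is a geminate; the first /z/ deletes. /moluggamgorozzed/ → molugamgorozed.
Rule 5 (final i-epenthesis): the form ends in the consonant /d/, so [i] is inserted word-finally. /molugamgorozed/ → molugamgorozedi.

molugamgorozedi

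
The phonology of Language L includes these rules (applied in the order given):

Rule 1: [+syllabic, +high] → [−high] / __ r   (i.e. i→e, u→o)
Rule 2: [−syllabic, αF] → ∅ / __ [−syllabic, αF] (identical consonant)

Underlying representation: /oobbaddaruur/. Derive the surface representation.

Rule 1 (pre-rhotic lowering): /u/ is a high vowel immediately before /r/, so it lowers to [o]. /oobbaddaruur/ → oobbaddaruor.
Rule 2 (degemination): /bb/ is a geminate; the first /b/ deletes. /dd/ is a geminate; the first /d/ deletes. /oobbaddaruor/ → oobadaruor.

oobadaruor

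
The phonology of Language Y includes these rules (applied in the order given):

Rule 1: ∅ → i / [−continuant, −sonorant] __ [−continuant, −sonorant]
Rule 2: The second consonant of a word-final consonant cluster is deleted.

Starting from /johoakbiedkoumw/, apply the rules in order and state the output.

Rule 1 (stop-cluster i-epenthesis): /k/ and /b/ form a stop–stop cluster, so [i] is inserted between them. /d/ and /k/ form a stop–stop cluster, so [i] is inserted between them. /johoakbiedkoumw/ → johoakibiedikoumw.
Rule 2 (final cluster simplification): /w/ is the second consonant of a word-final cluster /mw/, so it deletes. /johoakibiedikoumw/ → johoakibiedikoum.

johoakibiedikoum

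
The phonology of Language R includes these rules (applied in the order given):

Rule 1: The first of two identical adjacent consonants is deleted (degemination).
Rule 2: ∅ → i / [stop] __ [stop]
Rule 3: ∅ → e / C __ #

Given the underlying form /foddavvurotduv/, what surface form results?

fodavurotiduve

Rule 1 (degemination): /dd/ is a geminate; the first /d/ deletes. /vv/ is a geminate; the first /v/ deletes. /foddavvurotduv/ → fodavurotduv.
Rule 2 (stop-cluster i-epenthesis): /t/ and /d/ form a stop–stop cluster, so [i] is inserted between them. /fodavurotduv/ → fodavurotiduv.
Rule 3 (final e-epenthesis): the form ends in the consonant /v/, so [e] is inserted word-finally. /fodavurotiduv/ → fodavurotiduve.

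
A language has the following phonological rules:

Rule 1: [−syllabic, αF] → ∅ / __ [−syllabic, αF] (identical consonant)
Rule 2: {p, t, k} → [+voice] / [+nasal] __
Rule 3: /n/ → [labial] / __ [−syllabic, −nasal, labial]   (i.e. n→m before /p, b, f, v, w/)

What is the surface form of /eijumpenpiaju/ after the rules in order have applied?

Rule 1 (degemination): no segment meets the environment; /eijumpenpiaju/ is unchanged.
Rule 2 (post-nasal voicing): /p/ is a voiceless stop immediately after the nasal /m/, so it voices to [b]. /p/ is a voiceless stop immediately after the nasal /n/, so it voices to [b]. /eijumpenpiaju/ → eijumbenbiaju.
Rule 3 (nasal place assimilation): /n/ precedes the labial consonant /b/, so it assimilates in place to [m]. /eijumbenbiaju/ → eijumbembiaju.

eijumbembiaju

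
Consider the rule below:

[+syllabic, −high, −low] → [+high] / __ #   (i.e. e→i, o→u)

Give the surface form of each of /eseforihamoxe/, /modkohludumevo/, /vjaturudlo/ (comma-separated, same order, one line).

/eseforihamoxe/: /e/ is a mid vowel in word-final position, so it raises to [i]. → [eseforihamoxi].
/modkohludumevo/: /o/ is a mid vowel in word-final position, so it raises to [u]. → [modkohludumevu].
/vjaturudlo/: /o/ is a mid vowel in word-final position, so it raises to [u]. → [vjaturudlu].

eseforihamoxi, modkohludumevu, vjaturudlu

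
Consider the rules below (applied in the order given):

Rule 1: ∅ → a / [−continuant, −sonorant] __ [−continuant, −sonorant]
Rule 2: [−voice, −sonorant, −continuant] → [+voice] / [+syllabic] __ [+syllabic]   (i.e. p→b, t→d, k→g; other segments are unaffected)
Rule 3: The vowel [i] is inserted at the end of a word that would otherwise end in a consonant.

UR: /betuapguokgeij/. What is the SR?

beduabaguogageiji

Rule 1 (stop-cluster a-epenthesis): /p/ and /g/ form a stop–stop cluster, so [a] is inserted between them. /k/ and /g/ form a stop–stop cluster, so [a] is inserted between them. /betuapguokgeij/ → betuapaguokageij.
Rule 2 (intervocalic voicing): /t/ is a voiceless stop between vowels /e/ and /u/, so it voices to [d]. /p/ is a voiceless stop between vowels /a/ and /a/, so it voices to [b]. /k/ is a voiceless stop between vowels /o/ and /a/, so it voices to [g]. /betuapaguokageij/ → beduabaguogageij.
Rule 3 (final i-epenthesis): the form ends in the consonant /j/, so [i] is inserted word-finally. /beduabaguogageij/ → beduabaguogageiji.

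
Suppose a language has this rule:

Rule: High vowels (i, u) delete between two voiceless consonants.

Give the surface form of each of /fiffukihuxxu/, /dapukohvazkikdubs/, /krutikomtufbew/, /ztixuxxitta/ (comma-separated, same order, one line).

fffkhxxu, dapkohvazkkdubs, krutkomtfbew, ztxxxtta

/fiffukihuxxu/: /i/ is a high vowel flanked by voiceless consonants /f/ and /f/, so it deletes. /u/ is a high vowel flanked by voiceless consonants /f/ and /k/, so it deletes. /i/ is a high vowel flanked by voiceless consonants /k/ and /h/, so it deletes. /u/ is a high vowel flanked by voiceless consonants /h/ and /x/, so it deletes. → [fffkhxxu].
/dapukohvazkikdubs/: /u/ is a high vowel flanked by voiceless consonants /p/ and /k/, so it deletes. /i/ is a high vowel flanked by voiceless consonants /k/ and /k/, so it deletes. → [dapkohvazkkdubs].
/krutikomtufbew/: /i/ is a high vowel flanked by voiceless consonants /t/ and /k/, so it deletes. /u/ is a high vowel flanked by voiceless consonants /t/ and /f/, so it deletes. → [krutkomtfbew].
/ztixuxxitta/: /i/ is a high vowel flanked by voiceless consonants /t/ and /x/, so it deletes. /u/ is a high vowel flanked by voiceless consonants /x/ and /x/, so it deletes. /i/ is a high vowel flanked by voiceless consonants /x/ and /t/, so it deletes. → [ztxxxtta].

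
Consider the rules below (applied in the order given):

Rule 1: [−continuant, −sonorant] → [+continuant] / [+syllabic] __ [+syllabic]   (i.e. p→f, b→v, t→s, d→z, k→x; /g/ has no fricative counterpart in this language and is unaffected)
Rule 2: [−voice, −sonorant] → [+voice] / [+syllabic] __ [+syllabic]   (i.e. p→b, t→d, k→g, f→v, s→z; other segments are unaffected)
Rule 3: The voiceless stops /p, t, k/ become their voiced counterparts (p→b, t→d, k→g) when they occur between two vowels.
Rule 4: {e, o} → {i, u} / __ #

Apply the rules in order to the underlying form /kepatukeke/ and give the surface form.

kevazuxexi

Rule 1 (intervocalic spirantization): /p/ is a stop between vowels /e/ and /a/, so it spirantizes to the fricative [f]. /t/ is a stop between vowels /a/ and /u/, so it spirantizes to the fricative [s]. /k/ is a stop between vowels /u/ and /e/, so it spirantizes to the fricative [x]. /k/ is a stop between vowels /e/ and /e/, so it spirantizes to the fricative [x]. /kepatukeke/ → kefasuxexe.
Rule 2 (intervocalic voicing): /f/ is a voiceless obstruent between vowels /e/ and /a/, so it voices to [v]. /s/ is a voiceless obstruent between vowels /a/ and /u/, so it voices to [z]. /kefasuxexe/ → kevazuxexe.
Rule 3 (intervocalic voicing): no segment meets the environment; /kevazuxexe/ is unchanged.
Rule 4 (final vowel raising): /e/ is a mid vowel in word-final position, so it raises to [i]. /kevazuxexe/ → kevazuxexi.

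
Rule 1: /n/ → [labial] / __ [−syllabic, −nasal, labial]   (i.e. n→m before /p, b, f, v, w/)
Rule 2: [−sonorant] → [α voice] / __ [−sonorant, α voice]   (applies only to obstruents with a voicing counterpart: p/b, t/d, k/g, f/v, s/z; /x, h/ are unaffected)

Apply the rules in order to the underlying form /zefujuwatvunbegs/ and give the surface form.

zefujuwadvumbeks

Rule 1 (nasal place assimilation): /n/ precedes the labial consonant /b/, so it assimilates in place to [m]. /zefujuwatvunbegs/ → zefujuwatvumbegs.
Rule 2 (regressive voicing assimilation): /t/ precedes the voiced obstruent /v/, so it voices to [d] by assimilation. /g/ precedes the voiceless obstruent /s/, so it devoices to [k] by assimilation. /zefujuwatvumbegs/ → zefujuwadvumbeks.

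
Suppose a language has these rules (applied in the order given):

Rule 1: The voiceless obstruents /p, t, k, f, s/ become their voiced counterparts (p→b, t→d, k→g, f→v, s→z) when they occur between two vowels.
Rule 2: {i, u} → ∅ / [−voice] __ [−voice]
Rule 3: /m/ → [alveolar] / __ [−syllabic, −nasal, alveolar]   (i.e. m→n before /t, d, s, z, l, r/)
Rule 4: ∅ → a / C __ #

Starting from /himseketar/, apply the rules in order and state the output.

Rule 1 (intervocalic voicing): /k/ is a voiceless obstruent between vowels /e/ and /e/, so it voices to [g]. /t/ is a voiceless obstruent between vowels /e/ and /a/, so it voices to [d]. /himseketar/ → himsegedar.
Rule 2 (high vowel syncope): no segment meets the environment; /himsegedar/ is unchanged.
Rule 3 (nasal place assimilation): /m/ precedes the alveolar consonant /s/, so it assimilates in place to [n]. /himsegedar/ → hinsegedar.
Rule 4 (final a-epenthesis): the form ends in the consonant /r/, so [a] is inserted word-finally. /hinsegedar/ → hinsegedara.

hinsegedara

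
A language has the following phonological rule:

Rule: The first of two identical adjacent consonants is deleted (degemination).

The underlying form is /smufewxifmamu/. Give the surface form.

smufewxifmamu

No segment of /smufewxifmamu/ meets the structural description of the rule, so the form surfaces unchanged.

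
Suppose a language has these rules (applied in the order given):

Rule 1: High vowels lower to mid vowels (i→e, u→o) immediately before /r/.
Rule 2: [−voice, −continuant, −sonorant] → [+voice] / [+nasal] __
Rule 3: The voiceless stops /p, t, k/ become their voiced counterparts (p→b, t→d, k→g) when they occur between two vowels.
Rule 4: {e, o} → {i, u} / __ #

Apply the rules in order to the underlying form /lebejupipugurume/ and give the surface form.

Rule 1 (pre-rhotic lowering): /u/ is a high vowel immediately before /r/, so it lowers to [o]. /lebejupipugurume/ → lebejupipugorume.
Rule 2 (post-nasal voicing): no segment meets the environment; /lebejupipugorume/ is unchanged.
Rule 3 (intervocalic voicing): /p/ is a voiceless stop between vowels /u/ and /i/, so it voices to [b]. /p/ is a voiceless stop between vowels /i/ and /u/, so it voices to [b]. /lebejupipugorume/ → lebejubibugorume.
Rule 4 (final vowel raising): /e/ is a mid vowel in word-final position, so it raises to [i]. /lebejubibugorume/ → lebejubibugorumi.

lebejubibugorumi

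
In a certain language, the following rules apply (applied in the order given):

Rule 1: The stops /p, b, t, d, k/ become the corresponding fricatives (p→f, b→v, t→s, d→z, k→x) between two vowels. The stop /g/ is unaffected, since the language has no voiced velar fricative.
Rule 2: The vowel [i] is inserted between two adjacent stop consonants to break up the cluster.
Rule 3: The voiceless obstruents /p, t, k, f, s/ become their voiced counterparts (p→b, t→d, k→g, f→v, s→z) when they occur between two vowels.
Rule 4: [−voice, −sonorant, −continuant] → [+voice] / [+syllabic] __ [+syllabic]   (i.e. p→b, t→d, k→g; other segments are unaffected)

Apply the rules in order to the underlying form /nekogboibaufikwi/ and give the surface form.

Rule 1 (intervocalic spirantization): /k/ is a stop between vowels /e/ and /o/, so it spirantizes to the fricative [x]. /b/ is a stop between vowels /i/ and /a/, so it spirantizes to the fricative [v]. /nekogboibaufikwi/ → nexogboivaufikwi.
Rule 2 (stop-cluster i-epenthesis): /g/ and /b/ form a stop–stop cluster, so [i] is inserted between them. /nexogboivaufikwi/ → nexogiboivaufikwi.
Rule 3 (intervocalic voicing): /f/ is a voiceless obstruent between vowels /u/ and /i/, so it voices to [v]. /nexogiboivaufikwi/ → nexogiboivauvikwi.
Rule 4 (intervocalic voicing): no segment meets the environment; /nexogiboivauvikwi/ is unchanged.

nexogiboivauvikwi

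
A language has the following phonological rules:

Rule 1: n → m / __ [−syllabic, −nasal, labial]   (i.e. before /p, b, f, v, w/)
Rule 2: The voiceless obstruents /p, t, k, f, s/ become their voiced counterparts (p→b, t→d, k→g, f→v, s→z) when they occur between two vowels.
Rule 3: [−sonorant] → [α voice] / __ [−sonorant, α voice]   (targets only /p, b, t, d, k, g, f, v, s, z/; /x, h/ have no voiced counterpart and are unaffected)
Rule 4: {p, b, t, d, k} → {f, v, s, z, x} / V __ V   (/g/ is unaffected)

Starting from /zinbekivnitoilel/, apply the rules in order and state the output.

zimbegivnizoilel

Rule 1 (nasal place assimilation): /n/ precedes the labial consonant /b/, so it assimilates in place to [m]. /zinbekivnitoilel/ → zimbekivnitoilel.
Rule 2 (intervocalic voicing): /k/ is a voiceless obstruent between vowels /e/ and /i/, so it voices to [g]. /t/ is a voiceless obstruent between vowels /i/ and /o/, so it voices to [d]. /zimbekivnitoilel/ → zimbegivnidoilel.
Rule 3 (regressive voicing assimilation): no segment meets the environment; /zimbegivnidoilel/ is unchanged.
Rule 4 (intervocalic spirantization): /d/ is a stop between vowels /i/ and /o/, so it spirantizes to the fricative [z]. /zimbegivnidoilel/ → zimbegivnizoilel.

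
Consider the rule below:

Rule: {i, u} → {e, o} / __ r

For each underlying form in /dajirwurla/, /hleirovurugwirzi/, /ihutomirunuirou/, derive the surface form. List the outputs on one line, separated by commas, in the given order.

dajerworla, hleerovorugwerzi, ihutomerunuerou

/dajirwurla/: /i/ is a high vowel immediately before /r/, so it lowers to [e]. /u/ is a high vowel immediately before /r/, so it lowers to [o]. → [dajerworla].
/hleirovurugwirzi/: /i/ is a high vowel immediately before /r/, so it lowers to [e]. /u/ is a high vowel immediately before /r/, so it lowers to [o]. /i/ is a high vowel immediately before /r/, so it lowers to [e]. → [hleerovorugwerzi].
/ihutomirunuirou/: /i/ is a high vowel immediately before /r/, so it lowers to [e]. /i/ is a high vowel immediately before /r/, so it lowers to [e]. → [ihutomerunuerou].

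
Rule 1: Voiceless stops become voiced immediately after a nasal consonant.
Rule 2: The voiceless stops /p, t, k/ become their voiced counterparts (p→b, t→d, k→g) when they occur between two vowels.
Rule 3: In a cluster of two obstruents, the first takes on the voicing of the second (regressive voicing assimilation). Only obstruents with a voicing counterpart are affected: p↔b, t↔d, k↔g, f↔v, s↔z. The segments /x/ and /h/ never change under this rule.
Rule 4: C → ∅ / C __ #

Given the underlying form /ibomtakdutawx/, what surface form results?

ibomdagdudaw

Rule 1 (post-nasal voicing): /t/ is a voiceless stop immediately after the nasal /m/, so it voices to [d]. /ibomtakdutawx/ → ibomdakdutawx.
Rule 2 (intervocalic voicing): /t/ is a voiceless stop between vowels /u/ and /a/, so it voices to [d]. /ibomdakdutawx/ → ibomdakdudawx.
Rule 3 (regressive voicing assimilation): /k/ precedes the voiced obstruent /d/, so it voices to [g] by assimilation. /ibomdakdudawx/ → ibomdagdudawx.
Rule 4 (final cluster simplification): /x/ is the second consonant of a word-final cluster /wx/, so it deletes. /ibomdagdudawx/ → ibomdagdudaw.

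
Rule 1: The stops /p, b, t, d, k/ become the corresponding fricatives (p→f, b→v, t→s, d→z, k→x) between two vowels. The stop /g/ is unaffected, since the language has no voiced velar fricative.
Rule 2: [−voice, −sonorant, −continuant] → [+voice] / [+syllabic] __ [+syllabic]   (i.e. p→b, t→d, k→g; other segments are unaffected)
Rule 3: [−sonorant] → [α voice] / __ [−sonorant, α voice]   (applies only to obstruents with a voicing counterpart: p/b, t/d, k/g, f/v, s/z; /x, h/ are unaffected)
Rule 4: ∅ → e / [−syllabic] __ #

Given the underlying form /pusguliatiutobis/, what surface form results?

Rule 1 (intervocalic spirantization): /t/ is a stop between vowels /a/ and /i/, so it spirantizes to the fricative [s]. /t/ is a stop between vowels /u/ and /o/, so it spirantizes to the fricative [s]. /b/ is a stop between vowels /o/ and /i/, so it spirantizes to the fricative [v]. /pusguliatiutobis/ → pusguliasiusovis.
Rule 2 (intervocalic voicing): no segment meets the environment; /pusguliasiusovis/ is unchanged.
Rule 3 (regressive voicing assimilation): /s/ precedes the voiced obstruent /g/, so it voices to [z] by assimilation. /pusguliasiusovis/ → puzguliasiusovis.
Rule 4 (final e-epenthesis): the form ends in the consonant /s/, so [e] is inserted word-finally. /puzguliasiusovis/ → puzguliasiusovise.

puzguliasiusovise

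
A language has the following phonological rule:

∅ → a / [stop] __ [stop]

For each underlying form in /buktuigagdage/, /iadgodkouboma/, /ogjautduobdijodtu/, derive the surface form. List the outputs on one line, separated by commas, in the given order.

bukatuigagadage, iadagodakouboma, ogjautaduobadijodatu

/buktuigagdage/: /k/ and /t/ form a stop–stop cluster, so [a] is inserted between them. /g/ and /d/ form a stop–stop cluster, so [a] is inserted between them. → [bukatuigagadage].
/iadgodkouboma/: /d/ and /g/ form a stop–stop cluster, so [a] is inserted between them. /d/ and /k/ form a stop–stop cluster, so [a] is inserted between them. → [iadagodakouboma].
/ogjautduobdijodtu/: /t/ and /d/ form a stop–stop cluster, so [a] is inserted between them. /b/ and /d/ form a stop–stop cluster, so [a] is inserted between them. /d/ and /t/ form a stop–stop cluster, so [a] is inserted between them. → [ogjautaduobadijodatu].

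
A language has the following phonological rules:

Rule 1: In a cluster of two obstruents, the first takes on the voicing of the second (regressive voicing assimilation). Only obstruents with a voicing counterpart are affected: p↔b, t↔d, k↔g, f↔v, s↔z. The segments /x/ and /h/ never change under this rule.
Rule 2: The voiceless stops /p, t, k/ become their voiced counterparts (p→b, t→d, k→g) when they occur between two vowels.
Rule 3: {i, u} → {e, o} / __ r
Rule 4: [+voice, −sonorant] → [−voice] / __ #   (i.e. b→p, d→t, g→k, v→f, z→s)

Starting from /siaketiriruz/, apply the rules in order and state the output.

Rule 1 (regressive voicing assimilation): no segment meets the environment; /siaketiriruz/ is unchanged.
Rule 2 (intervocalic voicing): /k/ is a voiceless stop between vowels /a/ and /e/, so it voices to [g]. /t/ is a voiceless stop between vowels /e/ and /i/, so it voices to [d]. /siaketiriruz/ → siagediriruz.
Rule 3 (pre-rhotic lowering): /i/ is a high vowel immediately before /r/, so it lowers to [e]. /i/ is a high vowel immediately before /r/, so it lowers to [e]. /siagediriruz/ → siagedereruz.
Rule 4 (final devoicing): /z/ is a voiced obstruent in word-final position, so it devoices to [s]. /siagedereruz/ → siagedererus.

siagedererus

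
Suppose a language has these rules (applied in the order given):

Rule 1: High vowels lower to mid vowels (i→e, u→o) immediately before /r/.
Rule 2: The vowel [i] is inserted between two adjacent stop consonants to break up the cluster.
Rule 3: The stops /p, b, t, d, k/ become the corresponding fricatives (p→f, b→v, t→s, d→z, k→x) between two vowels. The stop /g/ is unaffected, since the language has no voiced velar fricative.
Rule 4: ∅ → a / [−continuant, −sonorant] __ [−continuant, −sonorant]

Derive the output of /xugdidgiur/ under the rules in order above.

Rule 1 (pre-rhotic lowering): /u/ is a high vowel immediately before /r/, so it lowers to [o]. /xugdidgiur/ → xugdidgior.
Rule 2 (stop-cluster i-epenthesis): /g/ and /d/ form a stop–stop cluster, so [i] is inserted between them. /d/ and /g/ form a stop–stop cluster, so [i] is inserted between them. /xugdidgior/ → xugididigior.
Rule 3 (intervocalic spirantization): /d/ is a stop between vowels /i/ and /i/, so it spirantizes to the fricative [z]. /d/ is a stop between vowels /i/ and /i/, so it spirantizes to the fricative [z]. /xugididigior/ → xugizizigior.
Rule 4 (stop-cluster a-epenthesis): no segment meets the environment; /xugizizigior/ is unchanged.

xugizizigior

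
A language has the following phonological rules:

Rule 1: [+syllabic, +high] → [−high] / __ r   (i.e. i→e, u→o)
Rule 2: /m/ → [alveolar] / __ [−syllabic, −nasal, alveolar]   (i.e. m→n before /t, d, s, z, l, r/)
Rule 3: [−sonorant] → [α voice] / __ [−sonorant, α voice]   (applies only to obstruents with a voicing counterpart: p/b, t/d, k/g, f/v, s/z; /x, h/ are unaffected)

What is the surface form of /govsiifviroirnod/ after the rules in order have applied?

gofsiivveroernod

Rule 1 (pre-rhotic lowering): /i/ is a high vowel immediately before /r/, so it lowers to [e]. /i/ is a high vowel immediately before /r/, so it lowers to [e]. /govsiifviroirnod/ → govsiifveroernod.
Rule 2 (nasal place assimilation): no segment meets the environment; /govsiifveroernod/ is unchanged.
Rule 3 (regressive voicing assimilation): /v/ precedes the voiceless obstruent /s/, so it devoices to [f] by assimilation. /f/ precedes the voiced obstruent /v/, so it voices to [v] by assimilation. /govsiifveroernod/ → gofsiivveroernod.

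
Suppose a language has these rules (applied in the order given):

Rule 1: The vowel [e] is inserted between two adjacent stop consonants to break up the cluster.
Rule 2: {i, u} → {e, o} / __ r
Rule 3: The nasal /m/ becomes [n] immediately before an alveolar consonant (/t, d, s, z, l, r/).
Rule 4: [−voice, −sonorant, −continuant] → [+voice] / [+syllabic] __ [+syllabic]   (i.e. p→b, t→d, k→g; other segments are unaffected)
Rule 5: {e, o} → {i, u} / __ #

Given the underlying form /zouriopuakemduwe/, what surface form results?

Rule 1 (stop-cluster e-epenthesis): no segment meets the environment; /zouriopuakemduwe/ is unchanged.
Rule 2 (pre-rhotic lowering): /u/ is a high vowel immediately before /r/, so it lowers to [o]. /zouriopuakemduwe/ → zooriopuakemduwe.
Rule 3 (nasal place assimilation): /m/ precedes the alveolar consonant /d/, so it assimilates in place to [n]. /zooriopuakemduwe/ → zooriopuakenduwe.
Rule 4 (intervocalic voicing): /p/ is a voiceless stop between vowels /o/ and /u/, so it voices to [b]. /k/ is a voiceless stop between vowels /a/ and /e/, so it voices to [g]. /zooriopuakenduwe/ → zooriobuagenduwe.
Rule 5 (final vowel raising): /e/ is a mid vowel in word-final position, so it raises to [i]. /zooriobuagenduwe/ → zooriobuagenduwi.

zooriobuagenduwi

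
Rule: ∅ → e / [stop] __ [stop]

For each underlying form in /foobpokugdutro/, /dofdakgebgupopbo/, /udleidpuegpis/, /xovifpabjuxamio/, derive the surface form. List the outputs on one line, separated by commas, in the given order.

foobepokugedutro, dofdakegebegupopebo, udleidepuegepis, xovifpabjuxamio

/foobpokugdutro/: /b/ and /p/ form a stop–stop cluster, so [e] is inserted between them. /g/ and /d/ form a stop–stop cluster, so [e] is inserted between them. → [foobepokugedutro].
/dofdakgebgupopbo/: /k/ and /g/ form a stop–stop cluster, so [e] is inserted between them. /b/ and /g/ form a stop–stop cluster, so [e] is inserted between them. /p/ and /b/ form a stop–stop cluster, so [e] is inserted between them. → [dofdakegebegupopebo].
/udleidpuegpis/: /d/ and /p/ form a stop–stop cluster, so [e] is inserted between them. /g/ and /p/ form a stop–stop cluster, so [e] is inserted between them. → [udleidepuegepis].
/xovifpabjuxamio/: the rule's environment is not met; surfaces unchanged as [xovifpabjuxamio].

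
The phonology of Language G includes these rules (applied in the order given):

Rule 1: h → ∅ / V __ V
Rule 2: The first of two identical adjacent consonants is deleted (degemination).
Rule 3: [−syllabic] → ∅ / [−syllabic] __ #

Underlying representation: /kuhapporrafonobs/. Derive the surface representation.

Rule 1 (intervocalic h-deletion): /h/ occurs between vowels /u/ and /a/, so it deletes. /kuhapporrafonobs/ → kuapporrafonobs.
Rule 2 (degemination): /pp/ is a geminate; the first /p/ deletes. /rr/ is a geminate; the first /r/ deletes. /kuapporrafonobs/ → kuaporafonobs.
Rule 3 (final cluster simplification): /s/ is the second consonant of a word-final cluster /bs/, so it deletes. /kuaporafonobs/ → kuaporafonob.

kuaporafonob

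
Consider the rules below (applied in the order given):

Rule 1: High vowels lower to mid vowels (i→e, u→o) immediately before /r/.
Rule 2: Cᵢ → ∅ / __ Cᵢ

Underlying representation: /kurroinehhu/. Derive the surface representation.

Rule 1 (pre-rhotic lowering): /u/ is a high vowel immediately before /r/, so it lowers to [o]. /kurroinehhu/ → korroinehhu.
Rule 2 (degemination): /rr/ is a geminate; the first /r/ deletes. /hh/ is a geminate; the first /h/ deletes. /korroinehhu/ → koroinehu.

koroinehu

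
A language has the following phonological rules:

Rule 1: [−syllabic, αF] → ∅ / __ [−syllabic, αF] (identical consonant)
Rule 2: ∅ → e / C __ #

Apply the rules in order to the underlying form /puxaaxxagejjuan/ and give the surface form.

puxaaxagejuane

Rule 1 (degemination): /xx/ is a geminate; the first /x/ deletes. /jj/ is a geminate; the first /j/ deletes. /puxaaxxagejjuan/ → puxaaxagejuan.
Rule 2 (final e-epenthesis): the form ends in the consonant /n/, so [e] is inserted word-finally. /puxaaxagejuan/ → puxaaxagejuane.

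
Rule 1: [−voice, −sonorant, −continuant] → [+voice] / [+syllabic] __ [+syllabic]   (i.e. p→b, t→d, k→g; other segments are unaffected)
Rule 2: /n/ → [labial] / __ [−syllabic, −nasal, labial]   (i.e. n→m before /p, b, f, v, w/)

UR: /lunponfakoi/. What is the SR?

lumpomfagoi

Rule 1 (intervocalic voicing): /k/ is a voiceless stop between vowels /a/ and /o/, so it voices to [g]. /lunponfakoi/ → lunponfagoi.
Rule 2 (nasal place assimilation): /n/ precedes the labial consonant /p/, so it assimilates in place to [m]. /n/ precedes the labial consonant /f/, so it assimilates in place to [m]. /lunponfagoi/ → lumpomfagoi.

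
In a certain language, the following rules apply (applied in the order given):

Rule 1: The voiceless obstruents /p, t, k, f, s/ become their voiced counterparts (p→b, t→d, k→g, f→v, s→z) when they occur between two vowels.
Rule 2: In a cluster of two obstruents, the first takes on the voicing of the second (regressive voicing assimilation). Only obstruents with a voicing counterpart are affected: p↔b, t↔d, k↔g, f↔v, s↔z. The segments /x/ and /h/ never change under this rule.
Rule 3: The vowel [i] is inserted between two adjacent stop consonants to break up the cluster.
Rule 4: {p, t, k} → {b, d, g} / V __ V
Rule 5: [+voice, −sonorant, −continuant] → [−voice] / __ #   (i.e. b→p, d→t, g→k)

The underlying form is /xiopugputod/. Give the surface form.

Rule 1 (intervocalic voicing): /p/ is a voiceless obstruent between vowels /o/ and /u/, so it voices to [b]. /t/ is a voiceless obstruent between vowels /u/ and /o/, so it voices to [d]. /xiopugputod/ → xiobugpudod.
Rule 2 (regressive voicing assimilation): /g/ precedes the voiceless obstruent /p/, so it devoices to [k] by assimilation. /xiobugpudod/ → xiobukpudod.
Rule 3 (stop-cluster i-epenthesis): /k/ and /p/ form a stop–stop cluster, so [i] is inserted between them. /xiobukpudod/ → xiobukipudod.
Rule 4 (intervocalic voicing): /k/ is a voiceless stop between vowels /u/ and /i/, so it voices to [g]. /p/ is a voiceless stop between vowels /i/ and /u/, so it voices to [b]. /xiobukipudod/ → xiobugibudod.
Rule 5 (final devoicing): /d/ is a voiced stop in word-final position, so it devoices to [t]. /xiobugibudod/ → xiobugibudot.

xiobugibudot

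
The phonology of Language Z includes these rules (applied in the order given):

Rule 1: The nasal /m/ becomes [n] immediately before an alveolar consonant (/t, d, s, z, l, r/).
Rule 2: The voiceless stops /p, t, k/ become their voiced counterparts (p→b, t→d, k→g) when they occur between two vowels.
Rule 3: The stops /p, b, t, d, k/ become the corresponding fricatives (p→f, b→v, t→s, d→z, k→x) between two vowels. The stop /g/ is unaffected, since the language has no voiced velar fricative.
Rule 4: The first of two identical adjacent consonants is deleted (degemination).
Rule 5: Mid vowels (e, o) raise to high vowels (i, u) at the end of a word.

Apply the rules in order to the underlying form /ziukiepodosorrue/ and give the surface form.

ziugievozosorui

Rule 1 (nasal place assimilation): no segment meets the environment; /ziukiepodosorrue/ is unchanged.
Rule 2 (intervocalic voicing): /k/ is a voiceless stop between vowels /u/ and /i/, so it voices to [g]. /p/ is a voiceless stop between vowels /e/ and /o/, so it voices to [b]. /ziukiepodosorrue/ → ziugiebodosorrue.
Rule 3 (intervocalic spirantization): /b/ is a stop between vowels /e/ and /o/, so it spirantizes to the fricative [v]. /d/ is a stop between vowels /o/ and /o/, so it spirantizes to the fricative [z]. /ziugiebodosorrue/ → ziugievozosorrue.
Rule 4 (degemination): /rr/ is a geminate; the first /r/ deletes. /ziugievozosorrue/ → ziugievozosorue.
Rule 5 (final vowel raising): /e/ is a mid vowel in word-final position, so it raises to [i]. /ziugievozosorue/ → ziugievozosorui.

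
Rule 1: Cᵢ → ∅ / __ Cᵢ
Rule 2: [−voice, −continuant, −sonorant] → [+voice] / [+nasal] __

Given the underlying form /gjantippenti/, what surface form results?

Rule 1 (degemination): /pp/ is a geminate; the first /p/ deletes. /gjantippenti/ → gjantipenti.
Rule 2 (post-nasal voicing): /t/ is a voiceless stop immediately after the nasal /n/, so it voices to [d]. /t/ is a voiceless stop immediately after the nasal /n/, so it voices to [d]. /gjantipenti/ → gjandipendi.

gjandipendi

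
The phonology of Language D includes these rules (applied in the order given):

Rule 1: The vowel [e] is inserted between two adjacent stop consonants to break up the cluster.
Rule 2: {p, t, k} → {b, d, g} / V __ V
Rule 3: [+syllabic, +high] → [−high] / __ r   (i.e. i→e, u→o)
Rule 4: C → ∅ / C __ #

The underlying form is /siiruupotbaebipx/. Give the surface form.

sieruubodebaebip

Rule 1 (stop-cluster e-epenthesis): /t/ and /b/ form a stop–stop cluster, so [e] is inserted between them. /siiruupotbaebipx/ → siiruupotebaebipx.
Rule 2 (intervocalic voicing): /p/ is a voiceless stop between vowels /u/ and /o/, so it voices to [b]. /t/ is a voiceless stop between vowels /o/ and /e/, so it voices to [d]. /siiruupotebaebipx/ → siiruubodebaebipx.
Rule 3 (pre-rhotic lowering): /i/ is a high vowel immediately before /r/, so it lowers to [e]. /siiruubodebaebipx/ → sieruubodebaebipx.
Rule 4 (final cluster simplification): /x/ is the second consonant of a word-final cluster /px/, so it deletes. /sieruubodebaebipx/ → sieruubodebaebip.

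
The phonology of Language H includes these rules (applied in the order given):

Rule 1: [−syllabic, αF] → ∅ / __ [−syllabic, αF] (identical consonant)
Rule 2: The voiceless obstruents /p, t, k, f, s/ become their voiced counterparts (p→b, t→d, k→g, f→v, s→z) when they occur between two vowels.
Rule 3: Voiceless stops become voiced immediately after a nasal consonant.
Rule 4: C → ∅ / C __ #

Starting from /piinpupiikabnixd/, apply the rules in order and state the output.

Rule 1 (degemination): no segment meets the environment; /piinpupiikabnixd/ is unchanged.
Rule 2 (intervocalic voicing): /p/ is a voiceless obstruent between vowels /u/ and /i/, so it voices to [b]. /k/ is a voiceless obstruent between vowels /i/ and /a/, so it voices to [g]. /piinpupiikabnixd/ → piinpubiigabnixd.
Rule 3 (post-nasal voicing): /p/ is a voiceless stop immediately after the nasal /n/, so it voices to [b]. /piinpubiigabnixd/ → piinbubiigabnixd.
Rule 4 (final cluster simplification): /d/ is the second consonant of a word-final cluster /xd/, so it deletes. /piinbubiigabnixd/ → piinbubiigabnix.

piinbubiigabnix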